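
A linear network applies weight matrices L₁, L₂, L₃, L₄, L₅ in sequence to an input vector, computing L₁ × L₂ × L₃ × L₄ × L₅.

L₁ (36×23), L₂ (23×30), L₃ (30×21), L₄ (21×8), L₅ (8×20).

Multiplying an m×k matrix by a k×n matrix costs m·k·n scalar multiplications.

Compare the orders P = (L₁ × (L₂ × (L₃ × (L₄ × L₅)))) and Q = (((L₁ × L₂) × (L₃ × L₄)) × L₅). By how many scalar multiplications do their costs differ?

2040

Order P = (L₁ × (L₂ × (L₃ × (L₄ × L₅)))): (L₄ × L₅): 21×8 by 8×20 → 21×20, cost 21·8·20 = 3360; (L₃ × (L₄ × L₅)): 30×21 by 21×20 → 30×20, cost 30·21·20 = 12600; cumulative 15960; (L₂ × (L₃ × (L₄ × L₅))): 23×30 by 30×20 → 23×20, cost 23·30·20 = 13800; cumulative 29760; (L₁ × (L₂ × (L₃ × (L₄ × L₅)))): 36×23 by 23×20 → 36×20, cost 36·23·20 = 16560; cumulative 46320. Total 46320.
Order Q = (((L₁ × L₂) × (L₃ × L₄)) × L₅): (L₁ × L₂): 36×23 by 23×30 → 36×30, cost 36·23·30 = 24840; (L₃ × L₄): 30×21 by 21×8 → 30×8, cost 30·21·8 = 5040; ((L₁ × L₂) × (L₃ × L₄)): 36×30 by 30×8 → 36×8, cost 36·30·8 = 8640; cumulative 38520; (((L₁ × L₂) × (L₃ × L₄)) × L₅): 36×8 by 8×20 → 36×20, cost 36·8·20 = 5760; cumulative 44280. Total 44280.
Difference: |46320 − 44280| = 2040.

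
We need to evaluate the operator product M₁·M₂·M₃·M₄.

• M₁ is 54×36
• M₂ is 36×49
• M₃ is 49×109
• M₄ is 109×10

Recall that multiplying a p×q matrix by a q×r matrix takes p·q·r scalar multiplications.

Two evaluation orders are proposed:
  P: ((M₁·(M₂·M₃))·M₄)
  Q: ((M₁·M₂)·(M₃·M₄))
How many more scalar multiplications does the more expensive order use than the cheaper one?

287906

Order P = ((M₁·(M₂·M₃))·M₄): (M₂·M₃): 36×49 by 49×109 → 36×109, cost 36·49·109 = 192276; (M₁·(M₂·M₃)): 54×36 by 36×109 → 54×109, cost 54·36·109 = 211896; cumulative 404172; ((M₁·(M₂·M₃))·M₄): 54×109 by 109×10 → 54×10, cost 54·109·10 = 58860; cumulative 463032. Total 463032.
Order Q = ((M₁·M₂)·(M₃·M₄)): (M₁·M₂): 54×36 by 36×49 → 54×49, cost 54·36·49 = 95256; (M₃·M₄): 49×109 by 109×10 → 49×10, cost 49·109·10 = 53410; ((M₁·M₂)·(M₃·M₄)): 54×49 by 49×10 → 54×10, cost 54·49·10 = 26460; cumulative 175126. Total 175126.
Difference: |463032 − 175126| = 287906.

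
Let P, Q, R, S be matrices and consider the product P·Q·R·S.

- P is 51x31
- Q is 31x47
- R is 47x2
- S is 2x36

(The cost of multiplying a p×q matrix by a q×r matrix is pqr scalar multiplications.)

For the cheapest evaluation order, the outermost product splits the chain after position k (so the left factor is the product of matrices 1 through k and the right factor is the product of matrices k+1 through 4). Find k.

3

Adjacent pairs: PQ = 51·31·47 = 74307; QR = 31·47·2 = 2914; RS = 47·2·36 = 3384.
Length 3: P..R: k=1: 0+2914+51·31·2=6076; k=2: 74307+0+51·47·2=79101 → min 6076 | Q..S: k=2: 0+3384+31·47·36=55836; k=3: 2914+0+31·2·36=5146 → min 5146.
Top-level splits: k=1: (P..P)·(Q..S) → 0+5146+51·31·36 = 62062; k=2: (P..Q)·(R..S) → 74307+3384+51·47·36 = 163983; k=3: (P..R)·(S..S) → 6076+0+51·2·36 = 9748.
Best split is after R, i.e. k = 3.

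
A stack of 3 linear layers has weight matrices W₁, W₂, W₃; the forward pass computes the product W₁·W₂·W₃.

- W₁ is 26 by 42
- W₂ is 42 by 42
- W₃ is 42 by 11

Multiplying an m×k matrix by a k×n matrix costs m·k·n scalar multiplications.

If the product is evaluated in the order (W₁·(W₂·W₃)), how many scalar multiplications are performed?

31416

(W₂·W₃): 42×42 by 42×11 → 42×11, cost 42·42·11 = 19404
(W₁·(W₂·W₃)): 26×42 by 42×11 → 26×11, cost 26·42·11 = 12012; cumulative 31416
Total: 31416 scalar multiplications.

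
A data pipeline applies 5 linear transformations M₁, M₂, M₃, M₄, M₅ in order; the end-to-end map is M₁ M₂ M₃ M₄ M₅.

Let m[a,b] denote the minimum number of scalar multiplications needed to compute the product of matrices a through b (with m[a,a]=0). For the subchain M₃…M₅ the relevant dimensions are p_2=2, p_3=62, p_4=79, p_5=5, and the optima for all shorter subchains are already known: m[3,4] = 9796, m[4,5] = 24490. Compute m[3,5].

10586

m[3,5] = min over k∈[3,4] of m[3,k]+m[k+1,5]+p_{2}·p_k·p_{5}.
k=3: 0 + 24490 + 2·62·5 = 25110; k=4: 9796 + 0 + 2·79·5 = 10586.
Minimum: 10586 at k=4.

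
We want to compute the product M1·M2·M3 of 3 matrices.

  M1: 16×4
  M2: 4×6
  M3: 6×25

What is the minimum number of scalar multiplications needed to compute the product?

2200

Order (M1·(M2·M3)): (M2·M3): 4×6 by 6×25 → 4×25, cost 4·6·25 = 600; (M1·(M2·M3)): 16×4 by 4×25 → 16×25, cost 16·4·25 = 1600; cumulative 2200. Total 2200.
Order ((M1·M2)·M3): (M1·M2): 16×4 by 4×6 → 16×6, cost 16·4·6 = 384; ((M1·M2)·M3): 16×6 by 6×25 → 16×25, cost 16·6·25 = 2400; cumulative 2784. Total 2784.
Minimum: 2200.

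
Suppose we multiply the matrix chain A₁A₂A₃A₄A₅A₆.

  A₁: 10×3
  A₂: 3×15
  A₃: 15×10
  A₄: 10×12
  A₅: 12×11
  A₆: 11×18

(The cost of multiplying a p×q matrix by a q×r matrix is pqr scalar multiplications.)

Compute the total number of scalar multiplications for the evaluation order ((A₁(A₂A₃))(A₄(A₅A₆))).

7086

(A₂A₃): 3×15 by 15×10 → 3×10, cost 3·15·10 = 450
(A₁(A₂A₃)): 10×3 by 3×10 → 10×10, cost 10·3·10 = 300; cumulative 750
(A₅A₆): 12×11 by 11×18 → 12×18, cost 12·11·18 = 2376
(A₄(A₅A₆)): 10×12 by 12×18 → 10×18, cost 10·12·18 = 2160; cumulative 4536
((A₁(A₂A₃))(A₄(A₅A₆))): 10×10 by 10×18 → 10×18, cost 10·10·18 = 1800; cumulative 7086
Total: 7086 scalar multiplications.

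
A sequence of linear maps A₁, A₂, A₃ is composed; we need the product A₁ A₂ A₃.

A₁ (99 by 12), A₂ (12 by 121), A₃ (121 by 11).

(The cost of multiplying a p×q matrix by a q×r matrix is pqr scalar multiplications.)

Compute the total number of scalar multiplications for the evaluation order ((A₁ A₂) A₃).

(A₁ A₂): 99×12 by 12×121 → 99×121, cost 99·12·121 = 143748
((A₁ A₂) A₃): 99×121 by 121×11 → 99×11, cost 99·121·11 = 131769; cumulative 275517
Total: 275517 scalar multiplications.

275517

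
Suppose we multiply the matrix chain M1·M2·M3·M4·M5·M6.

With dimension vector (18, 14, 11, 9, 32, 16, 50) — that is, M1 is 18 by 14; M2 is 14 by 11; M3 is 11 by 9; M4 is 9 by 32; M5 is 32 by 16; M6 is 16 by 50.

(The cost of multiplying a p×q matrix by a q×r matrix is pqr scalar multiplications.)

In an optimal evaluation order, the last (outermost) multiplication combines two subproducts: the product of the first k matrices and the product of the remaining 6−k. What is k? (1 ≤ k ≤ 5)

Adjacent pairs: M1M2 = 18·14·11 = 2772; M2M3 = 14·11·9 = 1386; M3M4 = 11·9·32 = 3168; M4M5 = 9·32·16 = 4608; M5M6 = 32·16·50 = 25600.
Length 3: M1..M3: k=1: 0+1386+18·14·9=3654; k=2: 2772+0+18·11·9=4554 → min 3654 | M2..M4: k=2: 0+3168+14·11·32=8096; k=3: 1386+0+14·9·32=5418 → min 5418 | M3..M5: k=3: 0+4608+11·9·16=6192; k=4: 3168+0+11·32·16=8800 → min 6192 | M4..M6: k=4: 0+25600+9·32·50=40000; k=5: 4608+0+9·16·50=11808 → min 11808.
Length 4: M1..M4: k=1: 0+5418+18·14·32=13482; k=2: 2772+3168+18·11·32=12276; k=3: 3654+0+18·9·32=8838 → min 8838 | M2..M5: k=2: 0+6192+14·11·16=8656; k=3: 1386+4608+14·9·16=8010; k=4: 5418+0+14·32·16=12586 → min 8010 | M3..M6: k=3: 0+11808+11·9·50=16758; k=4: 3168+25600+11·32·50=46368; k=5: 6192+0+11·16·50=14992 → min 14992.
Length 5: M1..M5: k=1: 0+8010+18·14·16=12042; k=2: 2772+6192+18·11·16=12132; k=3: 3654+4608+18·9·16=10854; k=4: 8838+0+18·32·16=18054 → min 10854 | M2..M6: k=2: 0+14992+14·11·50=22692; k=3: 1386+11808+14·9·50=19494; k=4: 5418+25600+14·32·50=53418; k=5: 8010+0+14·16·50=19210 → min 19210.
Top-level splits: k=1: (M1..M1)·(M2..M6) → 0+19210+18·14·50 = 31810; k=2: (M1..M2)·(M3..M6) → 2772+14992+18·11·50 = 27664; k=3: (M1..M3)·(M4..M6) → 3654+11808+18·9·50 = 23562; k=4: (M1..M4)·(M5..M6) → 8838+25600+18·32·50 = 63238; k=5: (M1..M5)·(M6..M6) → 10854+0+18·16·50 = 25254.
Best split is after M3, i.e. k = 3.

3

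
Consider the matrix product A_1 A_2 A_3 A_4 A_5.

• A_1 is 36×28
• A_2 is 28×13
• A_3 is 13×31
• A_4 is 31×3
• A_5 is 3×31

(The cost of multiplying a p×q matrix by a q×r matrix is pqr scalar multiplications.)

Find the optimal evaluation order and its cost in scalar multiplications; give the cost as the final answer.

Adjacent pairs: A_1A_2 = 36·28·13 = 13104; A_2A_3 = 28·13·31 = 11284; A_3A_4 = 13·31·3 = 1209; A_4A_5 = 31·3·31 = 2883.
Length 3: A_1..A_3: k=1: 0+11284+36·28·31=42532; k=2: 13104+0+36·13·31=27612 → min 27612 | A_2..A_4: k=2: 0+1209+28·13·3=2301; k=3: 11284+0+28·31·3=13888 → min 2301 | A_3..A_5: k=3: 0+2883+13·31·31=15376; k=4: 1209+0+13·3·31=2418 → min 2418.
Length 4: A_1..A_4: k=1: 0+2301+36·28·3=5325; k=2: 13104+1209+36·13·3=15717; k=3: 27612+0+36·31·3=30960 → min 5325 | A_2..A_5: k=2: 0+2418+28·13·31=13702; k=3: 11284+2883+28·31·31=41075; k=4: 2301+0+28·3·31=4905 → min 4905.
Length 5: A_1..A_5: k=1: 0+4905+36·28·31=36153; k=2: 13104+2418+36·13·31=30030; k=3: 27612+2883+36·31·31=65091; k=4: 5325+0+36·3·31=8673 → min 8673.
Optimal parenthesization: ((A_1 (A_2 (A_3 A_4))) A_5) with cost 8673.

8673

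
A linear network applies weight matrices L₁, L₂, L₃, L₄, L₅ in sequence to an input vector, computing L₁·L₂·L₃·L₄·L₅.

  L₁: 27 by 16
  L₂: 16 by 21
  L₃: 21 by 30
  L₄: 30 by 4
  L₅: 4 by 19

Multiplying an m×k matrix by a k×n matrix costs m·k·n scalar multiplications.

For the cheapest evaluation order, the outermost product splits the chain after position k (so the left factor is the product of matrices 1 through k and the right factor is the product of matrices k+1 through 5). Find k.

Adjacent pairs: L₁L₂ = 27·16·21 = 9072; L₂L₃ = 16·21·30 = 10080; L₃L₄ = 21·30·4 = 2520; L₄L₅ = 30·4·19 = 2280.
Length 3: L₁..L₃: k=1: 0+10080+27·16·30=23040; k=2: 9072+0+27·21·30=26082 → min 23040 | L₂..L₄: k=2: 0+2520+16·21·4=3864; k=3: 10080+0+16·30·4=12000 → min 3864 | L₃..L₅: k=3: 0+2280+21·30·19=14250; k=4: 2520+0+21·4·19=4116 → min 4116.
Length 4: L₁..L₄: k=1: 0+3864+27·16·4=5592; k=2: 9072+2520+27·21·4=13860; k=3: 23040+0+27·30·4=26280 → min 5592 | L₂..L₅: k=2: 0+4116+16·21·19=10500; k=3: 10080+2280+16·30·19=21480; k=4: 3864+0+16·4·19=5080 → min 5080.
Top-level splits: k=1: (L₁..L₁)·(L₂..L₅) → 0+5080+27·16·19 = 13288; k=2: (L₁..L₂)·(L₃..L₅) → 9072+4116+27·21·19 = 23961; k=3: (L₁..L₃)·(L₄..L₅) → 23040+2280+27·30·19 = 40710; k=4: (L₁..L₄)·(L₅..L₅) → 5592+0+27·4·19 = 7644.
Best split is after L₄, i.e. k = 4.

4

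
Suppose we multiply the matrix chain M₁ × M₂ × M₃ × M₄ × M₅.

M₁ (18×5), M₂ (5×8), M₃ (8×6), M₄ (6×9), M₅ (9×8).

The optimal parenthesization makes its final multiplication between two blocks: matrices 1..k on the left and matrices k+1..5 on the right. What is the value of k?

Adjacent pairs: M₁M₂ = 18·5·8 = 720; M₂M₃ = 5·8·6 = 240; M₃M₄ = 8·6·9 = 432; M₄M₅ = 6·9·8 = 432.
Length 3: M₁..M₃: k=1: 0+240+18·5·6=780; k=2: 720+0+18·8·6=1584 → min 780 | M₂..M₄: k=2: 0+432+5·8·9=792; k=3: 240+0+5·6·9=510 → min 510 | M₃..M₅: k=3: 0+432+8·6·8=816; k=4: 432+0+8·9·8=1008 → min 816.
Length 4: M₁..M₄: k=1: 0+510+18·5·9=1320; k=2: 720+432+18·8·9=2448; k=3: 780+0+18·6·9=1752 → min 1320 | M₂..M₅: k=2: 0+816+5·8·8=1136; k=3: 240+432+5·6·8=912; k=4: 510+0+5·9·8=870 → min 870.
Top-level splits: k=1: (M₁..M₁)·(M₂..M₅) → 0+870+18·5·8 = 1590; k=2: (M₁..M₂)·(M₃..M₅) → 720+816+18·8·8 = 2688; k=3: (M₁..M₃)·(M₄..M₅) → 780+432+18·6·8 = 2076; k=4: (M₁..M₄)·(M₅..M₅) → 1320+0+18·9·8 = 2616.
Best split is after M₁, i.e. k = 1.

1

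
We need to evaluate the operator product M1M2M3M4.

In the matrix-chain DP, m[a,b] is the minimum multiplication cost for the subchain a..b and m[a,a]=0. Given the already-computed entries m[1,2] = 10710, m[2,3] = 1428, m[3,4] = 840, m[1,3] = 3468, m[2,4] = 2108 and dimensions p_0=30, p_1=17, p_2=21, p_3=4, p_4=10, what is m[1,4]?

4668

m[1,4] = min over k∈[1,3] of m[1,k]+m[k+1,4]+p_{0}·p_k·p_{4}.
k=1: 0 + 2108 + 30·17·10 = 7208; k=2: 10710 + 840 + 30·21·10 = 17850; k=3: 3468 + 0 + 30·4·10 = 4668.
Minimum: 4668 at k=3.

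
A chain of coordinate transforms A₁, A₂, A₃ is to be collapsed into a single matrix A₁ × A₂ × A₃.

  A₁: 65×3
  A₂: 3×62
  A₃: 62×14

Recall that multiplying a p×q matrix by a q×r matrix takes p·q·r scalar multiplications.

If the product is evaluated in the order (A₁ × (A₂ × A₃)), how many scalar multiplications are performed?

5334

(A₂ × A₃): 3×62 by 62×14 → 3×14, cost 3·62·14 = 2604
(A₁ × (A₂ × A₃)): 65×3 by 3×14 → 65×14, cost 65·3·14 = 2730; cumulative 5334
Total: 5334 scalar multiplications.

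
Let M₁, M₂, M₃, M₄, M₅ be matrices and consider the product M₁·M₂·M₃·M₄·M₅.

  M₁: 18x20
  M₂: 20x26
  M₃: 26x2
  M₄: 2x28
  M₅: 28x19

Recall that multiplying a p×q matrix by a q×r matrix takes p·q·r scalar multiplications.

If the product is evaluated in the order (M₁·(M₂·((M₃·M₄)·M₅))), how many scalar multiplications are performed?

(M₃·M₄): 26×2 by 2×28 → 26×28, cost 26·2·28 = 1456
((M₃·M₄)·M₅): 26×28 by 28×19 → 26×19, cost 26·28·19 = 13832; cumulative 15288
(M₂·((M₃·M₄)·M₅)): 20×26 by 26×19 → 20×19, cost 20·26·19 = 9880; cumulative 25168
(M₁·(M₂·((M₃·M₄)·M₅))): 18×20 by 20×19 → 18×19, cost 18·20·19 = 6840; cumulative 32008
Total: 32008 scalar multiplications.

32008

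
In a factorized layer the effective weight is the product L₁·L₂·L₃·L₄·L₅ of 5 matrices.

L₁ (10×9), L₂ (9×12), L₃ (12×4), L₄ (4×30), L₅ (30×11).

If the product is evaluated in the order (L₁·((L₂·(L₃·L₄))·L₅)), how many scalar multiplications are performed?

(L₃·L₄): 12×4 by 4×30 → 12×30, cost 12·4·30 = 1440
(L₂·(L₃·L₄)): 9×12 by 12×30 → 9×30, cost 9·12·30 = 3240; cumulative 4680
((L₂·(L₃·L₄))·L₅): 9×30 by 30×11 → 9×11, cost 9·30·11 = 2970; cumulative 7650
(L₁·((L₂·(L₃·L₄))·L₅)): 10×9 by 9×11 → 10×11, cost 10·9·11 = 990; cumulative 8640
Total: 8640 scalar multiplications.

8640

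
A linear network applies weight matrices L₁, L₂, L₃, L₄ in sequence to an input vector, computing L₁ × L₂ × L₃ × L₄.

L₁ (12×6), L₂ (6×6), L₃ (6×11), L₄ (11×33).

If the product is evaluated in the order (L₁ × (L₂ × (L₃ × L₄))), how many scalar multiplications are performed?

5742

(L₃ × L₄): 6×11 by 11×33 → 6×33, cost 6·11·33 = 2178
(L₂ × (L₃ × L₄)): 6×6 by 6×33 → 6×33, cost 6·6·33 = 1188; cumulative 3366
(L₁ × (L₂ × (L₃ × L₄))): 12×6 by 6×33 → 12×33, cost 12·6·33 = 2376; cumulative 5742
Total: 5742 scalar multiplications.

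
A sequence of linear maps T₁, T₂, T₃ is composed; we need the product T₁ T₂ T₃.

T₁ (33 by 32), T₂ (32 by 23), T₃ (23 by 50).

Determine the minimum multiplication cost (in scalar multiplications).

Order (T₁ (T₂ T₃)): (T₂ T₃): 32×23 by 23×50 → 32×50, cost 32·23·50 = 36800; (T₁ (T₂ T₃)): 33×32 by 32×50 → 33×50, cost 33·32·50 = 52800; cumulative 89600. Total 89600.
Order ((T₁ T₂) T₃): (T₁ T₂): 33×32 by 32×23 → 33×23, cost 33·32·23 = 24288; ((T₁ T₂) T₃): 33×23 by 23×50 → 33×50, cost 33·23·50 = 37950; cumulative 62238. Total 62238.
Minimum: 62238.

62238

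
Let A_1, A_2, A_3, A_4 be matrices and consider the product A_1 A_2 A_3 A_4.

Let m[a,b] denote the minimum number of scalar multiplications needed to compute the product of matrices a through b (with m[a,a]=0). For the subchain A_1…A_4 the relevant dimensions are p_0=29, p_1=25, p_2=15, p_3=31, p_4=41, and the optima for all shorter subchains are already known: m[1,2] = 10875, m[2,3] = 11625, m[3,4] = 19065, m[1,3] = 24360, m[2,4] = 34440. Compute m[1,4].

47775

m[1,4] = min over k∈[1,3] of m[1,k]+m[k+1,4]+p_{0}·p_k·p_{4}.
k=1: 0 + 34440 + 29·25·41 = 64165; k=2: 10875 + 19065 + 29·15·41 = 47775; k=3: 24360 + 0 + 29·31·41 = 61219.
Minimum: 47775 at k=2.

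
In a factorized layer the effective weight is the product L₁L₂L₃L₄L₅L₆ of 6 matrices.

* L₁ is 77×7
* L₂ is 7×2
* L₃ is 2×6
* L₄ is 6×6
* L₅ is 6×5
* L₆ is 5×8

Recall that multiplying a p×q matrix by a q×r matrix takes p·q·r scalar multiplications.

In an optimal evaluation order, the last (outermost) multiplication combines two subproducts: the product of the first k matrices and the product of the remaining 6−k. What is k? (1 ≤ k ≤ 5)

Adjacent pairs: L₁L₂ = 77·7·2 = 1078; L₂L₃ = 7·2·6 = 84; L₃L₄ = 2·6·6 = 72; L₄L₅ = 6·6·5 = 180; L₅L₆ = 6·5·8 = 240.
Length 3: L₁..L₃: k=1: 0+84+77·7·6=3318; k=2: 1078+0+77·2·6=2002 → min 2002 | L₂..L₄: k=2: 0+72+7·2·6=156; k=3: 84+0+7·6·6=336 → min 156 | L₃..L₅: k=3: 0+180+2·6·5=240; k=4: 72+0+2·6·5=132 → min 132 | L₄..L₆: k=4: 0+240+6·6·8=528; k=5: 180+0+6·5·8=420 → min 420.
Length 4: L₁..L₄: k=1: 0+156+77·7·6=3390; k=2: 1078+72+77·2·6=2074; k=3: 2002+0+77·6·6=4774 → min 2074 | L₂..L₅: k=2: 0+132+7·2·5=202; k=3: 84+180+7·6·5=474; k=4: 156+0+7·6·5=366 → min 202 | L₃..L₆: k=3: 0+420+2·6·8=516; k=4: 72+240+2·6·8=408; k=5: 132+0+2·5·8=212 → min 212.
Length 5: L₁..L₅: k=1: 0+202+77·7·5=2897; k=2: 1078+132+77·2·5=1980; k=3: 2002+180+77·6·5=4492; k=4: 2074+0+77·6·5=4384 → min 1980 | L₂..L₆: k=2: 0+212+7·2·8=324; k=3: 84+420+7·6·8=840; k=4: 156+240+7·6·8=732; k=5: 202+0+7·5·8=482 → min 324.
Top-level splits: k=1: (L₁..L₁)·(L₂..L₆) → 0+324+77·7·8 = 4636; k=2: (L₁..L₂)·(L₃..L₆) → 1078+212+77·2·8 = 2522; k=3: (L₁..L₃)·(L₄..L₆) → 2002+420+77·6·8 = 6118; k=4: (L₁..L₄)·(L₅..L₆) → 2074+240+77·6·8 = 6010; k=5: (L₁..L₅)·(L₆..L₆) → 1980+0+77·5·8 = 5060.
Best split is after L₂, i.e. k = 2.

2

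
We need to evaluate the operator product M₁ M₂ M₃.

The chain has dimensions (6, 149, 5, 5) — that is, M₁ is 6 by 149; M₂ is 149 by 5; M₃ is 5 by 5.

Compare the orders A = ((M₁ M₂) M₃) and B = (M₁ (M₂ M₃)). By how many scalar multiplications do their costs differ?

3575

Order A = ((M₁ M₂) M₃): (M₁ M₂): 6×149 by 149×5 → 6×5, cost 6·149·5 = 4470; ((M₁ M₂) M₃): 6×5 by 5×5 → 6×5, cost 6·5·5 = 150; cumulative 4620. Total 4620.
Order B = (M₁ (M₂ M₃)): (M₂ M₃): 149×5 by 5×5 → 149×5, cost 149·5·5 = 3725; (M₁ (M₂ M₃)): 6×149 by 149×5 → 6×5, cost 6·149·5 = 4470; cumulative 8195. Total 8195.
Difference: |4620 − 8195| = 3575.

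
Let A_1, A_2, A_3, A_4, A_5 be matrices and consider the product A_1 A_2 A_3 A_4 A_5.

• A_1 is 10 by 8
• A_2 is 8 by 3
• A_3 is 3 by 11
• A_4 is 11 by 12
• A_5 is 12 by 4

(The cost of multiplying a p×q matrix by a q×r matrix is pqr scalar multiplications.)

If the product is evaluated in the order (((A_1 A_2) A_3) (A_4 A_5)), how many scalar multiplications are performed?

1538

(A_1 A_2): 10×8 by 8×3 → 10×3, cost 10·8·3 = 240
((A_1 A_2) A_3): 10×3 by 3×11 → 10×11, cost 10·3·11 = 330; cumulative 570
(A_4 A_5): 11×12 by 12×4 → 11×4, cost 11·12·4 = 528
(((A_1 A_2) A_3) (A_4 A_5)): 10×11 by 11×4 → 10×4, cost 10·11·4 = 440; cumulative 1538
Total: 1538 scalar multiplications.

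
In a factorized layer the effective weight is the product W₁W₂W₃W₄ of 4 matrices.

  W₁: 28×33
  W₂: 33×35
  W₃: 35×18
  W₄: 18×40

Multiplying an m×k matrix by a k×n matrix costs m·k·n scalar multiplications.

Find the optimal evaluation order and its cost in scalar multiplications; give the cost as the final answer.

57582

Adjacent pairs: W₁W₂ = 28·33·35 = 32340; W₂W₃ = 33·35·18 = 20790; W₃W₄ = 35·18·40 = 25200.
Length 3: W₁..W₃: k=1: 0+20790+28·33·18=37422; k=2: 32340+0+28·35·18=49980 → min 37422 | W₂..W₄: k=2: 0+25200+33·35·40=71400; k=3: 20790+0+33·18·40=44550 → min 44550.
Length 4: W₁..W₄: k=1: 0+44550+28·33·40=81510; k=2: 32340+25200+28·35·40=96740; k=3: 37422+0+28·18·40=57582 → min 57582.
Optimal parenthesization: ((W₁(W₂W₃))W₄) with cost 57582.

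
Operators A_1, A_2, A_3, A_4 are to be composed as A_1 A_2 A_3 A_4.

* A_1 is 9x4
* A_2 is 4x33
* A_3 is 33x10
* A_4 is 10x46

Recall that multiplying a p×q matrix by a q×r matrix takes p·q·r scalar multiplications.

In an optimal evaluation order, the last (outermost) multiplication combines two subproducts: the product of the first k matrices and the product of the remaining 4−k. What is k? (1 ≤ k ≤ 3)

1

Adjacent pairs: A_1A_2 = 9·4·33 = 1188; A_2A_3 = 4·33·10 = 1320; A_3A_4 = 33·10·46 = 15180.
Length 3: A_1..A_3: k=1: 0+1320+9·4·10=1680; k=2: 1188+0+9·33·10=4158 → min 1680 | A_2..A_4: k=2: 0+15180+4·33·46=21252; k=3: 1320+0+4·10·46=3160 → min 3160.
Top-level splits: k=1: (A_1..A_1)·(A_2..A_4) → 0+3160+9·4·46 = 4816; k=2: (A_1..A_2)·(A_3..A_4) → 1188+15180+9·33·46 = 30030; k=3: (A_1..A_3)·(A_4..A_4) → 1680+0+9·10·46 = 5820.
Best split is after A_1, i.e. k = 1.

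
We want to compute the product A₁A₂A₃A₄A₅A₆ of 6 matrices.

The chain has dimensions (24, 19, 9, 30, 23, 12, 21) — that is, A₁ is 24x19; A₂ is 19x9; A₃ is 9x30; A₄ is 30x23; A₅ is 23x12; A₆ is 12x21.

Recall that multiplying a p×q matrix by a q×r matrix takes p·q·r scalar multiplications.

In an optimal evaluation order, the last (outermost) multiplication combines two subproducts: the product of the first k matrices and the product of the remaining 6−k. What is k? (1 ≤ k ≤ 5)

Adjacent pairs: A₁A₂ = 24·19·9 = 4104; A₂A₃ = 19·9·30 = 5130; A₃A₄ = 9·30·23 = 6210; A₄A₅ = 30·23·12 = 8280; A₅A₆ = 23·12·21 = 5796.
Length 3: A₁..A₃: k=1: 0+5130+24·19·30=18810; k=2: 4104+0+24·9·30=10584 → min 10584 | A₂..A₄: k=2: 0+6210+19·9·23=10143; k=3: 5130+0+19·30·23=18240 → min 10143 | A₃..A₅: k=3: 0+8280+9·30·12=11520; k=4: 6210+0+9·23·12=8694 → min 8694 | A₄..A₆: k=4: 0+5796+30·23·21=20286; k=5: 8280+0+30·12·21=15840 → min 15840.
Length 4: A₁..A₄: k=1: 0+10143+24·19·23=20631; k=2: 4104+6210+24·9·23=15282; k=3: 10584+0+24·30·23=27144 → min 15282 | A₂..A₅: k=2: 0+8694+19·9·12=10746; k=3: 5130+8280+19·30·12=20250; k=4: 10143+0+19·23·12=15387 → min 10746 | A₃..A₆: k=3: 0+15840+9·30·21=21510; k=4: 6210+5796+9·23·21=16353; k=5: 8694+0+9·12·21=10962 → min 10962.
Length 5: A₁..A₅: k=1: 0+10746+24·19·12=16218; k=2: 4104+8694+24·9·12=15390; k=3: 10584+8280+24·30·12=27504; k=4: 15282+0+24·23·12=21906 → min 15390 | A₂..A₆: k=2: 0+10962+19·9·21=14553; k=3: 5130+15840+19·30·21=32940; k=4: 10143+5796+19·23·21=25116; k=5: 10746+0+19·12·21=15534 → min 14553.
Top-level splits: k=1: (A₁..A₁)·(A₂..A₆) → 0+14553+24·19·21 = 24129; k=2: (A₁..A₂)·(A₃..A₆) → 4104+10962+24·9·21 = 19602; k=3: (A₁..A₃)·(A₄..A₆) → 10584+15840+24·30·21 = 41544; k=4: (A₁..A₄)·(A₅..A₆) → 15282+5796+24·23·21 = 32670; k=5: (A₁..A₅)·(A₆..A₆) → 15390+0+24·12·21 = 21438.
Best split is after A₂, i.e. k = 2.

2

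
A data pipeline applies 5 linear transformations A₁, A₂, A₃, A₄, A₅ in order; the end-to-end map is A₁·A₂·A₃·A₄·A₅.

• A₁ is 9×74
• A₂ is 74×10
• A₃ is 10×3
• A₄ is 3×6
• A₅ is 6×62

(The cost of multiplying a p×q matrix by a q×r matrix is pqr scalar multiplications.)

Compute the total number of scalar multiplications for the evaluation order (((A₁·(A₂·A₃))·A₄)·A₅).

7728

(A₂·A₃): 74×10 by 10×3 → 74×3, cost 74·10·3 = 2220
(A₁·(A₂·A₃)): 9×74 by 74×3 → 9×3, cost 9·74·3 = 1998; cumulative 4218
((A₁·(A₂·A₃))·A₄): 9×3 by 3×6 → 9×6, cost 9·3·6 = 162; cumulative 4380
(((A₁·(A₂·A₃))·A₄)·A₅): 9×6 by 6×62 → 9×62, cost 9·6·62 = 3348; cumulative 7728
Total: 7728 scalar multiplications.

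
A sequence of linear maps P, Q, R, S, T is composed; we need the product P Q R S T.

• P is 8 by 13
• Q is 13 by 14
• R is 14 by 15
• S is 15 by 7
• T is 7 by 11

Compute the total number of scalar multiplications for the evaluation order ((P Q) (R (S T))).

6153

(P Q): 8×13 by 13×14 → 8×14, cost 8·13·14 = 1456
(S T): 15×7 by 7×11 → 15×11, cost 15·7·11 = 1155
(R (S T)): 14×15 by 15×11 → 14×11, cost 14·15·11 = 2310; cumulative 3465
((P Q) (R (S T))): 8×14 by 14×11 → 8×11, cost 8·14·11 = 1232; cumulative 6153
Total: 6153 scalar multiplications.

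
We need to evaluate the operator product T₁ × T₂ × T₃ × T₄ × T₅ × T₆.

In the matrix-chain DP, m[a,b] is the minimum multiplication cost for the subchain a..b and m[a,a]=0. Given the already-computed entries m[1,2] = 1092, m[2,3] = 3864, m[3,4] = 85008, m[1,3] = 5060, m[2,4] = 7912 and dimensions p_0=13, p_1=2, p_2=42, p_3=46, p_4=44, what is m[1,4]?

9056

m[1,4] = min over k∈[1,3] of m[1,k]+m[k+1,4]+p_{0}·p_k·p_{4}.
k=1: 0 + 7912 + 13·2·44 = 9056; k=2: 1092 + 85008 + 13·42·44 = 110124; k=3: 5060 + 0 + 13·46·44 = 31372.
Minimum: 9056 at k=1.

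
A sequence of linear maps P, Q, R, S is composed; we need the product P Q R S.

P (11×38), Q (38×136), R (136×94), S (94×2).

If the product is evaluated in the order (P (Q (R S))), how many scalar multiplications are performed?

(R S): 136×94 by 94×2 → 136×2, cost 136·94·2 = 25568
(Q (R S)): 38×136 by 136×2 → 38×2, cost 38·136·2 = 10336; cumulative 35904
(P (Q (R S))): 11×38 by 38×2 → 11×2, cost 11·38·2 = 836; cumulative 36740
Total: 36740 scalar multiplications.

36740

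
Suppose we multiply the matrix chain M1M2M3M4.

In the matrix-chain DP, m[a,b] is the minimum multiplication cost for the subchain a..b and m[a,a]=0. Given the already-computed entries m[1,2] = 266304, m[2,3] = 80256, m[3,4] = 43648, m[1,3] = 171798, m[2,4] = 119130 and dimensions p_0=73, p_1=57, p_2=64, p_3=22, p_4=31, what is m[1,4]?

221584

m[1,4] = min over k∈[1,3] of m[1,k]+m[k+1,4]+p_{0}·p_k·p_{4}.
k=1: 0 + 119130 + 73·57·31 = 248121; k=2: 266304 + 43648 + 73·64·31 = 454784; k=3: 171798 + 0 + 73·22·31 = 221584.
Minimum: 221584 at k=3.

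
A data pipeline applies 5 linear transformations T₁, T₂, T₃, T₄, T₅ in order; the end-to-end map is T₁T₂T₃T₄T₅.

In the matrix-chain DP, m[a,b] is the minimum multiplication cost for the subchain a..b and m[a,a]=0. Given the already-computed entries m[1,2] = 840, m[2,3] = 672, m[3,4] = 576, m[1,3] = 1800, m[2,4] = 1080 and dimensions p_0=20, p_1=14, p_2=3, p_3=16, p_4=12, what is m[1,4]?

2136

m[1,4] = min over k∈[1,3] of m[1,k]+m[k+1,4]+p_{0}·p_k·p_{4}.
k=1: 0 + 1080 + 20·14·12 = 4440; k=2: 840 + 576 + 20·3·12 = 2136; k=3: 1800 + 0 + 20·16·12 = 5640.
Minimum: 2136 at k=2.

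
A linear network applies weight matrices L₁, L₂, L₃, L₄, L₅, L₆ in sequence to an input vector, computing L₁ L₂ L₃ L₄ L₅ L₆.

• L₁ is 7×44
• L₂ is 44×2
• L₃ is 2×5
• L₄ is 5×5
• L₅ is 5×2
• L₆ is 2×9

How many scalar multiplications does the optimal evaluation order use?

Adjacent pairs: L₁L₂ = 7·44·2 = 616; L₂L₃ = 44·2·5 = 440; L₃L₄ = 2·5·5 = 50; L₄L₅ = 5·5·2 = 50; L₅L₆ = 5·2·9 = 90.
Length 3: L₁..L₃: k=1: 0+440+7·44·5=1980; k=2: 616+0+7·2·5=686 → min 686 | L₂..L₄: k=2: 0+50+44·2·5=490; k=3: 440+0+44·5·5=1540 → min 490 | L₃..L₅: k=3: 0+50+2·5·2=70; k=4: 50+0+2·5·2=70 → min 70 | L₄..L₆: k=4: 0+90+5·5·9=315; k=5: 50+0+5·2·9=140 → min 140.
Length 4: L₁..L₄: k=1: 0+490+7·44·5=2030; k=2: 616+50+7·2·5=736; k=3: 686+0+7·5·5=861 → min 736 | L₂..L₅: k=2: 0+70+44·2·2=246; k=3: 440+50+44·5·2=930; k=4: 490+0+44·5·2=930 → min 246 | L₃..L₆: k=3: 0+140+2·5·9=230; k=4: 50+90+2·5·9=230; k=5: 70+0+2·2·9=106 → min 106.
Length 5: L₁..L₅: k=1: 0+246+7·44·2=862; k=2: 616+70+7·2·2=714; k=3: 686+50+7·5·2=806; k=4: 736+0+7·5·2=806 → min 714 | L₂..L₆: k=2: 0+106+44·2·9=898; k=3: 440+140+44·5·9=2560; k=4: 490+90+44·5·9=2560; k=5: 246+0+44·2·9=1038 → min 898.
Length 6: L₁..L₆: k=1: 0+898+7·44·9=3670; k=2: 616+106+7·2·9=848; k=3: 686+140+7·5·9=1141; k=4: 736+90+7·5·9=1141; k=5: 714+0+7·2·9=840 → min 840.
Optimal order: (((L₁ L₂) (L₃ (L₄ L₅))) L₆) with cost 840.

840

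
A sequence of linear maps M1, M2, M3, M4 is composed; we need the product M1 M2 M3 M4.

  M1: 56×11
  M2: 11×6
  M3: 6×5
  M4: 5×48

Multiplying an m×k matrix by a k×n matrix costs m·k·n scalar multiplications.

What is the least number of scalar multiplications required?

16850

Adjacent pairs: M1M2 = 56·11·6 = 3696; M2M3 = 11·6·5 = 330; M3M4 = 6·5·48 = 1440.
Length 3: M1..M3: k=1: 0+330+56·11·5=3410; k=2: 3696+0+56·6·5=5376 → min 3410 | M2..M4: k=2: 0+1440+11·6·48=4608; k=3: 330+0+11·5·48=2970 → min 2970.
Length 4: M1..M4: k=1: 0+2970+56·11·48=32538; k=2: 3696+1440+56·6·48=21264; k=3: 3410+0+56·5·48=16850 → min 16850.
Optimal order: ((M1 (M2 M3)) M4) with cost 16850.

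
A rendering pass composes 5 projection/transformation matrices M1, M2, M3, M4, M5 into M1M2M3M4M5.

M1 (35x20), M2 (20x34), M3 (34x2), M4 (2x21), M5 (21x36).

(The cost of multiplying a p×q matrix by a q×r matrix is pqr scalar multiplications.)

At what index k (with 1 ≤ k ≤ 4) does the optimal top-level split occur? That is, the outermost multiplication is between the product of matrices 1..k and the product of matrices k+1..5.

Adjacent pairs: M1M2 = 35·20·34 = 23800; M2M3 = 20·34·2 = 1360; M3M4 = 34·2·21 = 1428; M4M5 = 2·21·36 = 1512.
Length 3: M1..M3: k=1: 0+1360+35·20·2=2760; k=2: 23800+0+35·34·2=26180 → min 2760 | M2..M4: k=2: 0+1428+20·34·21=15708; k=3: 1360+0+20·2·21=2200 → min 2200 | M3..M5: k=3: 0+1512+34·2·36=3960; k=4: 1428+0+34·21·36=27132 → min 3960.
Length 4: M1..M4: k=1: 0+2200+35·20·21=16900; k=2: 23800+1428+35·34·21=50218; k=3: 2760+0+35·2·21=4230 → min 4230 | M2..M5: k=2: 0+3960+20·34·36=28440; k=3: 1360+1512+20·2·36=4312; k=4: 2200+0+20·21·36=17320 → min 4312.
Top-level splits: k=1: (M1..M1)·(M2..M5) → 0+4312+35·20·36 = 29512; k=2: (M1..M2)·(M3..M5) → 23800+3960+35·34·36 = 70600; k=3: (M1..M3)·(M4..M5) → 2760+1512+35·2·36 = 6792; k=4: (M1..M4)·(M5..M5) → 4230+0+35·21·36 = 30690.
Best split is after M3, i.e. k = 3.

3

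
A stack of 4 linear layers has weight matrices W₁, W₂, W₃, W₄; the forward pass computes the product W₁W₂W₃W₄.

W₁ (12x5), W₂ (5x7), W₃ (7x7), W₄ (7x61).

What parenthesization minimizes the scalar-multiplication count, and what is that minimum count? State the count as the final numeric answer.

5789

Adjacent pairs: W₁W₂ = 12·5·7 = 420; W₂W₃ = 5·7·7 = 245; W₃W₄ = 7·7·61 = 2989.
Length 3: W₁..W₃: k=1: 0+245+12·5·7=665; k=2: 420+0+12·7·7=1008 → min 665 | W₂..W₄: k=2: 0+2989+5·7·61=5124; k=3: 245+0+5·7·61=2380 → min 2380.
Length 4: W₁..W₄: k=1: 0+2380+12·5·61=6040; k=2: 420+2989+12·7·61=8533; k=3: 665+0+12·7·61=5789 → min 5789.
Optimal parenthesization: ((W₁(W₂W₃))W₄) with cost 5789.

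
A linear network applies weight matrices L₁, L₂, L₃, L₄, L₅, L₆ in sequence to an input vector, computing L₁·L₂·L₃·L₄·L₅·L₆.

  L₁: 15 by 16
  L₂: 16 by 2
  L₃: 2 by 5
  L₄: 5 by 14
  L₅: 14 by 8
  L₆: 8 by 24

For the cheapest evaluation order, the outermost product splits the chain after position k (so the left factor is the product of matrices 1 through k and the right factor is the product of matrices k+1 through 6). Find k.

Adjacent pairs: L₁L₂ = 15·16·2 = 480; L₂L₃ = 16·2·5 = 160; L₃L₄ = 2·5·14 = 140; L₄L₅ = 5·14·8 = 560; L₅L₆ = 14·8·24 = 2688.
Length 3: L₁..L₃: k=1: 0+160+15·16·5=1360; k=2: 480+0+15·2·5=630 → min 630 | L₂..L₄: k=2: 0+140+16·2·14=588; k=3: 160+0+16·5·14=1280 → min 588 | L₃..L₅: k=3: 0+560+2·5·8=640; k=4: 140+0+2·14·8=364 → min 364 | L₄..L₆: k=4: 0+2688+5·14·24=4368; k=5: 560+0+5·8·24=1520 → min 1520.
Length 4: L₁..L₄: k=1: 0+588+15·16·14=3948; k=2: 480+140+15·2·14=1040; k=3: 630+0+15·5·14=1680 → min 1040 | L₂..L₅: k=2: 0+364+16·2·8=620; k=3: 160+560+16·5·8=1360; k=4: 588+0+16·14·8=2380 → min 620 | L₃..L₆: k=3: 0+1520+2·5·24=1760; k=4: 140+2688+2·14·24=3500; k=5: 364+0+2·8·24=748 → min 748.
Length 5: L₁..L₅: k=1: 0+620+15·16·8=2540; k=2: 480+364+15·2·8=1084; k=3: 630+560+15·5·8=1790; k=4: 1040+0+15·14·8=2720 → min 1084 | L₂..L₆: k=2: 0+748+16·2·24=1516; k=3: 160+1520+16·5·24=3600; k=4: 588+2688+16·14·24=8652; k=5: 620+0+16·8·24=3692 → min 1516.
Top-level splits: k=1: (L₁..L₁)·(L₂..L₆) → 0+1516+15·16·24 = 7276; k=2: (L₁..L₂)·(L₃..L₆) → 480+748+15·2·24 = 1948; k=3: (L₁..L₃)·(L₄..L₆) → 630+1520+15·5·24 = 3950; k=4: (L₁..L₄)·(L₅..L₆) → 1040+2688+15·14·24 = 8768; k=5: (L₁..L₅)·(L₆..L₆) → 1084+0+15·8·24 = 3964.
Best split is after L₂, i.e. k = 2.

2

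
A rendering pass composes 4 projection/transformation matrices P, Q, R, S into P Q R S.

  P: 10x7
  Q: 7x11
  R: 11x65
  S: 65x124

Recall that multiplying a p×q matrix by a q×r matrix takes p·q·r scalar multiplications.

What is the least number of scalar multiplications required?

Adjacent pairs: PQ = 10·7·11 = 770; QR = 7·11·65 = 5005; RS = 11·65·124 = 88660.
Length 3: P..R: k=1: 0+5005+10·7·65=9555; k=2: 770+0+10·11·65=7920 → min 7920 | Q..S: k=2: 0+88660+7·11·124=98208; k=3: 5005+0+7·65·124=61425 → min 61425.
Length 4: P..S: k=1: 0+61425+10·7·124=70105; k=2: 770+88660+10·11·124=103070; k=3: 7920+0+10·65·124=88520 → min 70105.
Optimal order: (P ((Q R) S)) with cost 70105.

70105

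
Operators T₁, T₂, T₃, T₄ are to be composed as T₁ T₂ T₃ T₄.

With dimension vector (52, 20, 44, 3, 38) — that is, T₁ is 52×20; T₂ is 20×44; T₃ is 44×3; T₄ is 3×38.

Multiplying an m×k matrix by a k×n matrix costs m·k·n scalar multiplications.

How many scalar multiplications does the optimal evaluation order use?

11688

Adjacent pairs: T₁T₂ = 52·20·44 = 45760; T₂T₃ = 20·44·3 = 2640; T₃T₄ = 44·3·38 = 5016.
Length 3: T₁..T₃: k=1: 0+2640+52·20·3=5760; k=2: 45760+0+52·44·3=52624 → min 5760 | T₂..T₄: k=2: 0+5016+20·44·38=38456; k=3: 2640+0+20·3·38=4920 → min 4920.
Length 4: T₁..T₄: k=1: 0+4920+52·20·38=44440; k=2: 45760+5016+52·44·38=137720; k=3: 5760+0+52·3·38=11688 → min 11688.
Optimal order: ((T₁ (T₂ T₃)) T₄) with cost 11688.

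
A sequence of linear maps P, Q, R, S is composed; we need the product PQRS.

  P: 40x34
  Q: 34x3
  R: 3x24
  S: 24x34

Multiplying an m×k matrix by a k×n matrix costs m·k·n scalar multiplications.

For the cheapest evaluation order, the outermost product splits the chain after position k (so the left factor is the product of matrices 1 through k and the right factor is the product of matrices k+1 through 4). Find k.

Adjacent pairs: PQ = 40·34·3 = 4080; QR = 34·3·24 = 2448; RS = 3·24·34 = 2448.
Length 3: P..R: k=1: 0+2448+40·34·24=35088; k=2: 4080+0+40·3·24=6960 → min 6960 | Q..S: k=2: 0+2448+34·3·34=5916; k=3: 2448+0+34·24·34=30192 → min 5916.
Top-level splits: k=1: (P..P)·(Q..S) → 0+5916+40·34·34 = 52156; k=2: (P..Q)·(R..S) → 4080+2448+40·3·34 = 10608; k=3: (P..R)·(S..S) → 6960+0+40·24·34 = 39600.
Best split is after Q, i.e. k = 2.

2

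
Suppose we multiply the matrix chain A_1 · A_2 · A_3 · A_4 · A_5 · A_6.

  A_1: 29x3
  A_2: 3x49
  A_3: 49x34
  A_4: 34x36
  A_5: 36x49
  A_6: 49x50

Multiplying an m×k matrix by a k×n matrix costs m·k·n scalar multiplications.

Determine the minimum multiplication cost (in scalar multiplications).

25662

Adjacent pairs: A_1A_2 = 29·3·49 = 4263; A_2A_3 = 3·49·34 = 4998; A_3A_4 = 49·34·36 = 59976; A_4A_5 = 34·36·49 = 59976; A_5A_6 = 36·49·50 = 88200.
Length 3: A_1..A_3: k=1: 0+4998+29·3·34=7956; k=2: 4263+0+29·49·34=52577 → min 7956 | A_2..A_4: k=2: 0+59976+3·49·36=65268; k=3: 4998+0+3·34·36=8670 → min 8670 | A_3..A_5: k=3: 0+59976+49·34·49=141610; k=4: 59976+0+49·36·49=146412 → min 141610 | A_4..A_6: k=4: 0+88200+34·36·50=149400; k=5: 59976+0+34·49·50=143276 → min 143276.
Length 4: A_1..A_4: k=1: 0+8670+29·3·36=11802; k=2: 4263+59976+29·49·36=115395; k=3: 7956+0+29·34·36=43452 → min 11802 | A_2..A_5: k=2: 0+141610+3·49·49=148813; k=3: 4998+59976+3·34·49=69972; k=4: 8670+0+3·36·49=13962 → min 13962 | A_3..A_6: k=3: 0+143276+49·34·50=226576; k=4: 59976+88200+49·36·50=236376; k=5: 141610+0+49·49·50=261660 → min 226576.
Length 5: A_1..A_5: k=1: 0+13962+29·3·49=18225; k=2: 4263+141610+29·49·49=215502; k=3: 7956+59976+29·34·49=116246; k=4: 11802+0+29·36·49=62958 → min 18225 | A_2..A_6: k=2: 0+226576+3·49·50=233926; k=3: 4998+143276+3·34·50=153374; k=4: 8670+88200+3·36·50=102270; k=5: 13962+0+3·49·50=21312 → min 21312.
Length 6: A_1..A_6: k=1: 0+21312+29·3·50=25662; k=2: 4263+226576+29·49·50=301889; k=3: 7956+143276+29·34·50=200532; k=4: 11802+88200+29·36·50=152202; k=5: 18225+0+29·49·50=89275 → min 25662.
Optimal order: (A_1 · ((((A_2 · A_3) · A_4) · A_5) · A_6)) with cost 25662.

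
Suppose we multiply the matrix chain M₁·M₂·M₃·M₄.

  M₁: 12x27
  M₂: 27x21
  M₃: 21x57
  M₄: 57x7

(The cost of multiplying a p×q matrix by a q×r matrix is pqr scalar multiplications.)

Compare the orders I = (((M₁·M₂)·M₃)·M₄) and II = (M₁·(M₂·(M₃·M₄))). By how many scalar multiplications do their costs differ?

Order I = (((M₁·M₂)·M₃)·M₄): (M₁·M₂): 12×27 by 27×21 → 12×21, cost 12·27·21 = 6804; ((M₁·M₂)·M₃): 12×21 by 21×57 → 12×57, cost 12·21·57 = 14364; cumulative 21168; (((M₁·M₂)·M₃)·M₄): 12×57 by 57×7 → 12×7, cost 12·57·7 = 4788; cumulative 25956. Total 25956.
Order II = (M₁·(M₂·(M₃·M₄))): (M₃·M₄): 21×57 by 57×7 → 21×7, cost 21·57·7 = 8379; (M₂·(M₃·M₄)): 27×21 by 21×7 → 27×7, cost 27·21·7 = 3969; cumulative 12348; (M₁·(M₂·(M₃·M₄))): 12×27 by 27×7 → 12×7, cost 12·27·7 = 2268; cumulative 14616. Total 14616.
Difference: |25956 − 14616| = 11340.

11340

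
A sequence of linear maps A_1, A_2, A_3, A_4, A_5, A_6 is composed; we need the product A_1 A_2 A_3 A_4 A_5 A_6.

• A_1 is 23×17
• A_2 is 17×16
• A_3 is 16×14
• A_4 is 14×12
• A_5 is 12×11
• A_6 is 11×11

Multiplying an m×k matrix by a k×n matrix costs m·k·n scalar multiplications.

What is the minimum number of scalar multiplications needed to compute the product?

Adjacent pairs: A_1A_2 = 23·17·16 = 6256; A_2A_3 = 17·16·14 = 3808; A_3A_4 = 16·14·12 = 2688; A_4A_5 = 14·12·11 = 1848; A_5A_6 = 12·11·11 = 1452.
Length 3: A_1..A_3: k=1: 0+3808+23·17·14=9282; k=2: 6256+0+23·16·14=11408 → min 9282 | A_2..A_4: k=2: 0+2688+17·16·12=5952; k=3: 3808+0+17·14·12=6664 → min 5952 | A_3..A_5: k=3: 0+1848+16·14·11=4312; k=4: 2688+0+16·12·11=4800 → min 4312 | A_4..A_6: k=4: 0+1452+14·12·11=3300; k=5: 1848+0+14·11·11=3542 → min 3300.
Length 4: A_1..A_4: k=1: 0+5952+23·17·12=10644; k=2: 6256+2688+23·16·12=13360; k=3: 9282+0+23·14·12=13146 → min 10644 | A_2..A_5: k=2: 0+4312+17·16·11=7304; k=3: 3808+1848+17·14·11=8274; k=4: 5952+0+17·12·11=8196 → min 7304 | A_3..A_6: k=3: 0+3300+16·14·11=5764; k=4: 2688+1452+16·12·11=6252; k=5: 4312+0+16·11·11=6248 → min 5764.
Length 5: A_1..A_5: k=1: 0+7304+23·17·11=11605; k=2: 6256+4312+23·16·11=14616; k=3: 9282+1848+23·14·11=14672; k=4: 10644+0+23·12·11=13680 → min 11605 | A_2..A_6: k=2: 0+5764+17·16·11=8756; k=3: 3808+3300+17·14·11=9726; k=4: 5952+1452+17·12·11=9648; k=5: 7304+0+17·11·11=9361 → min 8756.
Length 6: A_1..A_6: k=1: 0+8756+23·17·11=13057; k=2: 6256+5764+23·16·11=16068; k=3: 9282+3300+23·14·11=16124; k=4: 10644+1452+23·12·11=15132; k=5: 11605+0+23·11·11=14388 → min 13057.
Optimal order: (A_1 (A_2 (A_3 (A_4 (A_5 A_6))))) with cost 13057.

13057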